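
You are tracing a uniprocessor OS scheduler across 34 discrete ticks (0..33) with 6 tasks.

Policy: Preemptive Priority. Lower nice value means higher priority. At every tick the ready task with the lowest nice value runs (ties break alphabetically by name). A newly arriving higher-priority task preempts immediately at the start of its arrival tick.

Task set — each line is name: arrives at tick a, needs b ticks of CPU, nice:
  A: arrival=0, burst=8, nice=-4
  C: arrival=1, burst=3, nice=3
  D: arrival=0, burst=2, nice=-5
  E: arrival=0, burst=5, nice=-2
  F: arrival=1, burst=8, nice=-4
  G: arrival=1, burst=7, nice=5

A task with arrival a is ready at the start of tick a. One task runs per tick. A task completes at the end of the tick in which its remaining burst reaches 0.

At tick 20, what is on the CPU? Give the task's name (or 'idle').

running at tick 20 = E

t=0: ready={A,D,E} → run D
t=1: ready={A,C,D,E,F,G} → run D
t=2: ready={A,C,E,F,G} → run A
t=3: ready={A,C,E,F,G} → run A
t=4: ready={A,C,E,F,G} → run A
t=5: ready={A,C,E,F,G} → run A
t=6: ready={A,C,E,F,G} → run A
t=7: ready={A,C,E,F,G} → run A
t=8: ready={A,C,E,F,G} → run A
t=9: ready={A,C,E,F,G} → run A
t=10: ready={C,E,F,G} → run F
t=11: ready={C,E,F,G} → run F
t=12: ready={C,E,F,G} → run F
t=13: ready={C,E,F,G} → run F
t=14: ready={C,E,F,G} → run F
t=15: ready={C,E,F,G} → run F
t=16: ready={C,E,F,G} → run F
t=17: ready={C,E,F,G} → run F
t=18: ready={C,E,G} → run E
t=19: ready={C,E,G} → run E
t=20: ready={C,E,G} → run E
t=21: ready={C,E,G} → run E
t=22: ready={C,E,G} → run E
t=23: ready={C,G} → run C
t=24: ready={C,G} → run C
t=25: ready={C,G} → run C
t=26: ready={G} → run G
t=27: ready={G} → run G
t=28: ready={G} → run G
t=29: ready={G} → run G
t=30: ready={G} → run G
t=31: ready={G} → run G
t=32: ready={G} → run G
t=33: (idle)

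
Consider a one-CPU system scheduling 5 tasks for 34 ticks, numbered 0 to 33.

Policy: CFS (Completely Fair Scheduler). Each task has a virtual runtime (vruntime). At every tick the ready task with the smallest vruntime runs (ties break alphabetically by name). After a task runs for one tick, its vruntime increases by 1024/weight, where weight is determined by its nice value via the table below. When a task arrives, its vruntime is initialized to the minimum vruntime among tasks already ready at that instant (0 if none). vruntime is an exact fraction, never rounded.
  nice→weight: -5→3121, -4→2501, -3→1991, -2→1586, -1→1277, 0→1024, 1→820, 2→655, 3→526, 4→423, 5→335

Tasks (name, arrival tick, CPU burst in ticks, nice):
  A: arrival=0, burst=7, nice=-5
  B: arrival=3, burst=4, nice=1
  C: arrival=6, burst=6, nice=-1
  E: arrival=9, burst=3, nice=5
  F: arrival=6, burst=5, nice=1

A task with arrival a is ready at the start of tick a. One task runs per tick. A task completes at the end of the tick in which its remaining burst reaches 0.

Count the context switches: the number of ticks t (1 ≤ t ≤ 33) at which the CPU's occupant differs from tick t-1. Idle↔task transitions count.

context switches = 21

t=0: vr[A=0] → run A
t=1: vr[A=1024/3121] → run A
t=2: vr[A=2048/3121] → run A
t=3: vr[A=3072/3121 B=3072/3121] → run A
t=4: vr[A=4096/3121 B=3072/3121] → run B
t=5: vr[A=4096/3121 B=1428736/639805] → run A
t=6: vr[A=5120/3121 B=1428736/639805 C=5120/3121 F=5120/3121] → run A
t=7: vr[A=6144/3121 B=1428736/639805 C=5120/3121 F=5120/3121] → run C
t=8: vr[A=6144/3121 B=1428736/639805 C=9734144/3985517 F=5120/3121] → run F
t=9: vr[A=6144/3121 B=1428736/639805 C=9734144/3985517 E=6144/3121 F=1848576/639805] → run A
t=10: vr[B=1428736/639805 C=9734144/3985517 E=6144/3121 F=1848576/639805] → run E
t=11: vr[B=1428736/639805 C=9734144/3985517 E=5254144/1045535 F=1848576/639805] → run B
t=12: vr[B=2227712/639805 C=9734144/3985517 E=5254144/1045535 F=1848576/639805] → run C
t=13: vr[B=2227712/639805 C=12930048/3985517 E=5254144/1045535 F=1848576/639805] → run F
t=14: vr[B=2227712/639805 C=12930048/3985517 E=5254144/1045535 F=2647552/639805] → run C
t=15: vr[B=2227712/639805 C=16125952/3985517 E=5254144/1045535 F=2647552/639805] → run B
t=16: vr[B=3026688/639805 C=16125952/3985517 E=5254144/1045535 F=2647552/639805] → run C
t=17: vr[B=3026688/639805 C=19321856/3985517 E=5254144/1045535 F=2647552/639805] → run F
t=18: vr[B=3026688/639805 C=19321856/3985517 E=5254144/1045535 F=3446528/639805] → run B
t=19: vr[C=19321856/3985517 E=5254144/1045535 F=3446528/639805] → run C
t=20: vr[C=22517760/3985517 E=5254144/1045535 F=3446528/639805] → run E
t=21: vr[C=22517760/3985517 E=8450048/1045535 F=3446528/639805] → run F
t=22: vr[C=22517760/3985517 E=8450048/1045535 F=4245504/639805] → run C
t=23: vr[E=8450048/1045535 F=4245504/639805] → run F
t=24: vr[E=8450048/1045535] → run E
t=25: (idle)
t=26: (idle)
t=27: (idle)
t=28: (idle)
t=29: (idle)
t=30: (idle)
t=31: (idle)
t=32: (idle)
t=33: (idle)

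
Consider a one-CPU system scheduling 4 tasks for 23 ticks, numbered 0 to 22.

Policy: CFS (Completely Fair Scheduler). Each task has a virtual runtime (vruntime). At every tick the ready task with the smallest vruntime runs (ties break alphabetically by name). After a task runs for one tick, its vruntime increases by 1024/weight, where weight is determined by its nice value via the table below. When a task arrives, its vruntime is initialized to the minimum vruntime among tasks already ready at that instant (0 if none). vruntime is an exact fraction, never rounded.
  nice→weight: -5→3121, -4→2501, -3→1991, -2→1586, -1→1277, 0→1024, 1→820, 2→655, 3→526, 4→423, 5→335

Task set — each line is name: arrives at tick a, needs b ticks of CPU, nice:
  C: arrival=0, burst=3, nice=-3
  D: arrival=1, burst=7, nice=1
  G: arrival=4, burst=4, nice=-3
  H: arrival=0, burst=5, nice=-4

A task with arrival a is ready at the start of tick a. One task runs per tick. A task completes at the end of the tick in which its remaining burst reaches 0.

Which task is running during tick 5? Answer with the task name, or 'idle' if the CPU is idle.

t=0: vr[C=0 H=0] → run C
t=1: vr[C=1024/1991 D=0 H=0] → run D
t=2: vr[C=1024/1991 D=256/205 H=0] → run H
t=3: vr[C=1024/1991 D=256/205 H=1024/2501] → run H
t=4: vr[C=1024/1991 D=256/205 G=1024/1991 H=2048/2501] → run C
t=5: vr[C=2048/1991 D=256/205 G=1024/1991 H=2048/2501] → run G
t=6: vr[C=2048/1991 D=256/205 G=2048/1991 H=2048/2501] → run H
t=7: vr[C=2048/1991 D=256/205 G=2048/1991 H=3072/2501] → run C
t=8: vr[D=256/205 G=2048/1991 H=3072/2501] → run G
t=9: vr[D=256/205 G=3072/1991 H=3072/2501] → run H
t=10: vr[D=256/205 G=3072/1991 H=4096/2501] → run D
t=11: vr[D=512/205 G=3072/1991 H=4096/2501] → run G
t=12: vr[D=512/205 G=4096/1991 H=4096/2501] → run H
t=13: vr[D=512/205 G=4096/1991] → run G
t=14: vr[D=512/205] → run D
t=15: vr[D=768/205] → run D
t=16: vr[D=1024/205] → run D
t=17: vr[D=256/41] → run D
t=18: vr[D=1536/205] → run D
t=19: (idle)
t=20: (idle)
t=21: (idle)
t=22: (idle)

running at tick 5 = G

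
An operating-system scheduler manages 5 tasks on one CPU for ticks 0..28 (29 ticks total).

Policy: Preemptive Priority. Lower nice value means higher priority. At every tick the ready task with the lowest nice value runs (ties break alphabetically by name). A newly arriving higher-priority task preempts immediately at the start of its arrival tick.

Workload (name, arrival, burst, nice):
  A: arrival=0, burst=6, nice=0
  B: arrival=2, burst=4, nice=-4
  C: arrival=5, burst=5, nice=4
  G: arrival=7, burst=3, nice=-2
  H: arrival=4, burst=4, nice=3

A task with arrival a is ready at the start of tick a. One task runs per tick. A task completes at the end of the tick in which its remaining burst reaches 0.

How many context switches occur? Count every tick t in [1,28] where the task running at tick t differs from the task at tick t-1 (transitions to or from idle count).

context switches = 7

t=0: ready={A} → run A
t=1: ready={A} → run A
t=2: ready={A,B} → run B
t=3: ready={A,B} → run B
t=4: ready={A,B,H} → run B
t=5: ready={A,B,C,H} → run B
t=6: ready={A,C,H} → run A
t=7: ready={A,C,G,H} → run G
t=8: ready={A,C,G,H} → run G
t=9: ready={A,C,G,H} → run G
t=10: ready={A,C,H} → run A
t=11: ready={A,C,H} → run A
t=12: ready={A,C,H} → run A
t=13: ready={C,H} → run H
t=14: ready={C,H} → run H
t=15: ready={C,H} → run H
t=16: ready={C,H} → run H
t=17: ready={C} → run C
t=18: ready={C} → run C
t=19: ready={C} → run C
t=20: ready={C} → run C
t=21: ready={C} → run C
t=22: (idle)
t=23: (idle)
t=24: (idle)
t=25: (idle)
t=26: (idle)
t=27: (idle)
t=28: (idle)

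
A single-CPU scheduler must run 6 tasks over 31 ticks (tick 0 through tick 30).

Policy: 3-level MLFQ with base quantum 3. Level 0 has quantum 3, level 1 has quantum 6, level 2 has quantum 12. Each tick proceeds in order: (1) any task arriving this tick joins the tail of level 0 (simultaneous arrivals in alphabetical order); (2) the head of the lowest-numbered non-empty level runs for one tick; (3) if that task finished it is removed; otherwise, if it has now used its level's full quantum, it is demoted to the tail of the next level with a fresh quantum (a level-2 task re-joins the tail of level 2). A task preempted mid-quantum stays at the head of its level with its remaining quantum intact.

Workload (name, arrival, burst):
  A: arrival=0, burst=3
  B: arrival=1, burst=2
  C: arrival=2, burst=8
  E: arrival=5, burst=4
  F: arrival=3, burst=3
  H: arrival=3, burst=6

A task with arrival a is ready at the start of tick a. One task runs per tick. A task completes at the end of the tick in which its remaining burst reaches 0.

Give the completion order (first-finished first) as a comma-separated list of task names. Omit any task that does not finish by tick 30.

t=0: L0/L1/L2 = A/-/- → run A
t=1: L0/L1/L2 = AB/-/- → run A
t=2: L0/L1/L2 = ABC/-/- → run A
t=3: L0/L1/L2 = BCFH/-/- → run B
t=4: L0/L1/L2 = BCFH/-/- → run B
t=5: L0/L1/L2 = CFHE/-/- → run C
t=6: L0/L1/L2 = CFHE/-/- → run C
t=7: L0/L1/L2 = CFHE/-/- → run C
t=8: L0/L1/L2 = FHE/C/- → run F
t=9: L0/L1/L2 = FHE/C/- → run F
t=10: L0/L1/L2 = FHE/C/- → run F
t=11: L0/L1/L2 = HE/C/- → run H
t=12: L0/L1/L2 = HE/C/- → run H
t=13: L0/L1/L2 = HE/C/- → run H
t=14: L0/L1/L2 = E/CH/- → run E
t=15: L0/L1/L2 = E/CH/- → run E
t=16: L0/L1/L2 = E/CH/- → run E
t=17: L0/L1/L2 = -/CHE/- → run C
t=18: L0/L1/L2 = -/CHE/- → run C
t=19: L0/L1/L2 = -/CHE/- → run C
t=20: L0/L1/L2 = -/CHE/- → run C
t=21: L0/L1/L2 = -/CHE/- → run C
t=22: L0/L1/L2 = -/HE/- → run H
t=23: L0/L1/L2 = -/HE/- → run H
t=24: L0/L1/L2 = -/HE/- → run H
t=25: L0/L1/L2 = -/E/- → run E
t=26: (idle)
t=27: (idle)
t=28: (idle)
t=29: (idle)
t=30: (idle)

completion order = A, B, F, C, H, E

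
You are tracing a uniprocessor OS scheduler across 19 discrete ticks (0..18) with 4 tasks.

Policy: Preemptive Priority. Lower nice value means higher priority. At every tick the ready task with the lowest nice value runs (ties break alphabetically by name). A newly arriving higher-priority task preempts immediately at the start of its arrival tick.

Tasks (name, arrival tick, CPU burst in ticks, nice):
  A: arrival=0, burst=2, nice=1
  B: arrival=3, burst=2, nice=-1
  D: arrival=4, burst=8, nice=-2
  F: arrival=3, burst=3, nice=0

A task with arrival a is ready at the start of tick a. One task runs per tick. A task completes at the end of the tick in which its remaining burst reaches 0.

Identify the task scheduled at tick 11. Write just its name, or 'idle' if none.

t=0: ready={A} → run A
t=1: ready={A} → run A
t=2: (idle)
t=3: ready={B,F} → run B
t=4: ready={B,D,F} → run D
t=5: ready={B,D,F} → run D
t=6: ready={B,D,F} → run D
t=7: ready={B,D,F} → run D
t=8: ready={B,D,F} → run D
t=9: ready={B,D,F} → run D
t=10: ready={B,D,F} → run D
t=11: ready={B,D,F} → run D
t=12: ready={B,F} → run B
t=13: ready={F} → run F
t=14: ready={F} → run F
t=15: ready={F} → run F
t=16: (idle)
t=17: (idle)
t=18: (idle)

running at tick 11 = D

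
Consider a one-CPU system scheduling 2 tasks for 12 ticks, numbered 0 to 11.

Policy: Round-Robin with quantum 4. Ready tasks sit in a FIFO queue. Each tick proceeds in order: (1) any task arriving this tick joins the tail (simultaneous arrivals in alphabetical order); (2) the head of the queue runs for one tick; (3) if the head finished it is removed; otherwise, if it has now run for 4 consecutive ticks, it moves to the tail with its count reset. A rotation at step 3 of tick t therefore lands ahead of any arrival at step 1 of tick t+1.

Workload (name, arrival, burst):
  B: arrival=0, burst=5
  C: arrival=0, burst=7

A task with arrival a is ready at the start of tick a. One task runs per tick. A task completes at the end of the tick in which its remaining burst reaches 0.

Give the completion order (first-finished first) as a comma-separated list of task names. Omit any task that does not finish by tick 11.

completion order = B, C

t=0: queue=[B,C] q_used=0 → run B
t=1: queue=[B,C] q_used=1 → run B
t=2: queue=[B,C] q_used=2 → run B
t=3: queue=[B,C] q_used=3 → run B
t=4: queue=[C,B] q_used=0 → run C
t=5: queue=[C,B] q_used=1 → run C
t=6: queue=[C,B] q_used=2 → run C
t=7: queue=[C,B] q_used=3 → run C
t=8: queue=[B,C] q_used=0 → run B
t=9: queue=[C] q_used=0 → run C
t=10: queue=[C] q_used=1 → run C
t=11: queue=[C] q_used=2 → run C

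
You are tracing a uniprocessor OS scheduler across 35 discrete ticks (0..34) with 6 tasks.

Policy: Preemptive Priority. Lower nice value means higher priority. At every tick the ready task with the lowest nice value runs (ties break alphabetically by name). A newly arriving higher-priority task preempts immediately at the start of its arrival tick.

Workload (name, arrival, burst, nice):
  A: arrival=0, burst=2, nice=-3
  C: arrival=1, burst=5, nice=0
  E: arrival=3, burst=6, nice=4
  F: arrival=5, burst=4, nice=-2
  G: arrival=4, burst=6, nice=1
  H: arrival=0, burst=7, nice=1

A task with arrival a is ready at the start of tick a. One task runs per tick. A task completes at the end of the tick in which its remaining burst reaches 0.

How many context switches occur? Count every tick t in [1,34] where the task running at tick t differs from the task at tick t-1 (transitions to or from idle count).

t=0: ready={A,H} → run A
t=1: ready={A,C,H} → run A
t=2: ready={C,H} → run C
t=3: ready={C,E,H} → run C
t=4: ready={C,E,G,H} → run C
t=5: ready={C,E,F,G,H} → run F
t=6: ready={C,E,F,G,H} → run F
t=7: ready={C,E,F,G,H} → run F
t=8: ready={C,E,F,G,H} → run F
t=9: ready={C,E,G,H} → run C
t=10: ready={C,E,G,H} → run C
t=11: ready={E,G,H} → run G
t=12: ready={E,G,H} → run G
t=13: ready={E,G,H} → run G
t=14: ready={E,G,H} → run G
t=15: ready={E,G,H} → run G
t=16: ready={E,G,H} → run G
t=17: ready={E,H} → run H
t=18: ready={E,H} → run H
t=19: ready={E,H} → run H
t=20: ready={E,H} → run H
t=21: ready={E,H} → run H
t=22: ready={E,H} → run H
t=23: ready={E,H} → run H
t=24: ready={E} → run E
t=25: ready={E} → run E
t=26: ready={E} → run E
t=27: ready={E} → run E
t=28: ready={E} → run E
t=29: ready={E} → run E
t=30: (idle)
t=31: (idle)
t=32: (idle)
t=33: (idle)
t=34: (idle)

context switches = 7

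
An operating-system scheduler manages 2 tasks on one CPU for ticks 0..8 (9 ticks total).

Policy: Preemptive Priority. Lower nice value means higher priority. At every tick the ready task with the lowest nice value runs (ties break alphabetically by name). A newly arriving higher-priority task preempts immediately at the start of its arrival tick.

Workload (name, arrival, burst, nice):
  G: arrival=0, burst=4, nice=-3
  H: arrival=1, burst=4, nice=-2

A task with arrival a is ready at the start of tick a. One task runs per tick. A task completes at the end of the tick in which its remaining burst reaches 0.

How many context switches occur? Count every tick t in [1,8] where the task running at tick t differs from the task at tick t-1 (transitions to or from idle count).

context switches = 2

t=0: ready={G} → run G
t=1: ready={G,H} → run G
t=2: ready={G,H} → run G
t=3: ready={G,H} → run G
t=4: ready={H} → run H
t=5: ready={H} → run H
t=6: ready={H} → run H
t=7: ready={H} → run H
t=8: (idle)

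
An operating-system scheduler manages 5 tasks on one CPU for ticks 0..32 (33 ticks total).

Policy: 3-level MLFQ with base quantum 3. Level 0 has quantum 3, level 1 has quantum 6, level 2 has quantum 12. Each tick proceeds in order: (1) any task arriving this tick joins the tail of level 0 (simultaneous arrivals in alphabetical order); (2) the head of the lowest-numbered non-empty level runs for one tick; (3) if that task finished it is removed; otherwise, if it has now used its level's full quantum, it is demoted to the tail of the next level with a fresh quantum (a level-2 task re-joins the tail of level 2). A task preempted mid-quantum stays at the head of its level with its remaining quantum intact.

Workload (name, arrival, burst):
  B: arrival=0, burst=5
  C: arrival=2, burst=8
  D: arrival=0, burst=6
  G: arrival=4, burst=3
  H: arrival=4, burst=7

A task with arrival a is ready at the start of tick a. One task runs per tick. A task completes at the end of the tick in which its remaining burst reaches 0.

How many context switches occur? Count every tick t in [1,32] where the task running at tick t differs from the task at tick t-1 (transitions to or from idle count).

t=0: L0/L1/L2 = BD/-/- → run B
t=1: L0/L1/L2 = BD/-/- → run B
t=2: L0/L1/L2 = BDC/-/- → run B
t=3: L0/L1/L2 = DC/B/- → run D
t=4: L0/L1/L2 = DCGH/B/- → run D
t=5: L0/L1/L2 = DCGH/B/- → run D
t=6: L0/L1/L2 = CGH/BD/- → run C
t=7: L0/L1/L2 = CGH/BD/- → run C
t=8: L0/L1/L2 = CGH/BD/- → run C
t=9: L0/L1/L2 = GH/BDC/- → run G
t=10: L0/L1/L2 = GH/BDC/- → run G
t=11: L0/L1/L2 = GH/BDC/- → run G
t=12: L0/L1/L2 = H/BDC/- → run H
t=13: L0/L1/L2 = H/BDC/- → run H
t=14: L0/L1/L2 = H/BDC/- → run H
t=15: L0/L1/L2 = -/BDCH/- → run B
t=16: L0/L1/L2 = -/BDCH/- → run B
t=17: L0/L1/L2 = -/DCH/- → run D
t=18: L0/L1/L2 = -/DCH/- → run D
t=19: L0/L1/L2 = -/DCH/- → run D
t=20: L0/L1/L2 = -/CH/- → run C
t=21: L0/L1/L2 = -/CH/- → run C
t=22: L0/L1/L2 = -/CH/- → run C
t=23: L0/L1/L2 = -/CH/- → run C
t=24: L0/L1/L2 = -/CH/- → run C
t=25: L0/L1/L2 = -/H/- → run H
t=26: L0/L1/L2 = -/H/- → run H
t=27: L0/L1/L2 = -/H/- → run H
t=28: L0/L1/L2 = -/H/- → run H
t=29: (idle)
t=30: (idle)
t=31: (idle)
t=32: (idle)

context switches = 9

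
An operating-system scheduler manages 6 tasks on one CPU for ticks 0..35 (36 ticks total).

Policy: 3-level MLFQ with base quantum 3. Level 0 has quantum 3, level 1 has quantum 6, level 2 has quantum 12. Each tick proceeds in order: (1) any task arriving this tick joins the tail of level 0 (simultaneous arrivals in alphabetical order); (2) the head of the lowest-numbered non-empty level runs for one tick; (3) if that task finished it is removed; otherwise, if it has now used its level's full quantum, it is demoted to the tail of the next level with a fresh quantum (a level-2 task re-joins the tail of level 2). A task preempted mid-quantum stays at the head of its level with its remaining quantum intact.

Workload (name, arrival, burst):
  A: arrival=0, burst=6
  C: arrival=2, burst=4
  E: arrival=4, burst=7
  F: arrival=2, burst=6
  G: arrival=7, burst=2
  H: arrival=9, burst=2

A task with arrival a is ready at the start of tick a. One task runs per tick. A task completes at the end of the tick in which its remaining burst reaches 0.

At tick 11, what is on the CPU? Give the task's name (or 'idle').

running at tick 11 = E

t=0: L0/L1/L2 = A/-/- → run A
t=1: L0/L1/L2 = A/-/- → run A
t=2: L0/L1/L2 = ACF/-/- → run A
t=3: L0/L1/L2 = CF/A/- → run C
t=4: L0/L1/L2 = CFE/A/- → run C
t=5: L0/L1/L2 = CFE/A/- → run C
t=6: L0/L1/L2 = FE/AC/- → run F
t=7: L0/L1/L2 = FEG/AC/- → run F
t=8: L0/L1/L2 = FEG/AC/- → run F
t=9: L0/L1/L2 = EGH/ACF/- → run E
t=10: L0/L1/L2 = EGH/ACF/- → run E
t=11: L0/L1/L2 = EGH/ACF/- → run E
t=12: L0/L1/L2 = GH/ACFE/- → run G
t=13: L0/L1/L2 = GH/ACFE/- → run G
t=14: L0/L1/L2 = H/ACFE/- → run H
t=15: L0/L1/L2 = H/ACFE/- → run H
t=16: L0/L1/L2 = -/ACFE/- → run A
t=17: L0/L1/L2 = -/ACFE/- → run A
t=18: L0/L1/L2 = -/ACFE/- → run A
t=19: L0/L1/L2 = -/CFE/- → run C
t=20: L0/L1/L2 = -/FE/- → run F
t=21: L0/L1/L2 = -/FE/- → run F
t=22: L0/L1/L2 = -/FE/- → run F
t=23: L0/L1/L2 = -/E/- → run E
t=24: L0/L1/L2 = -/E/- → run E
t=25: L0/L1/L2 = -/E/- → run E
t=26: L0/L1/L2 = -/E/- → run E
t=27: (idle)
t=28: (idle)
t=29: (idle)
t=30: (idle)
t=31: (idle)
t=32: (idle)
t=33: (idle)
t=34: (idle)
t=35: (idle)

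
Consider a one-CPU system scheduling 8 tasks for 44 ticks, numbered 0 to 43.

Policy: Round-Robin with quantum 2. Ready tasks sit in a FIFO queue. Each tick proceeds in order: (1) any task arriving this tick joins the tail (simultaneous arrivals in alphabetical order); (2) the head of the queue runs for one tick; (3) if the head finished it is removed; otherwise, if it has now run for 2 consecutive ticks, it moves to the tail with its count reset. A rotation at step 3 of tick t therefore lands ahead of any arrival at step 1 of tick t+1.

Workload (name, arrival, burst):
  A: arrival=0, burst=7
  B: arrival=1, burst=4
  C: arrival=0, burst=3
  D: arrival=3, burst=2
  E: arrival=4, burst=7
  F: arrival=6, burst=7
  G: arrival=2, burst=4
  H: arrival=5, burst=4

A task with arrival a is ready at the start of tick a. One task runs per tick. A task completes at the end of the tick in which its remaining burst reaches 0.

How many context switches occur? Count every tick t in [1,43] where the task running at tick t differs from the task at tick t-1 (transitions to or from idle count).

t=0: queue=[A,C] q_used=0 → run A
t=1: queue=[A,C,B] q_used=1 → run A
t=2: queue=[C,B,A,G] q_used=0 → run C
t=3: queue=[C,B,A,G,D] q_used=1 → run C
t=4: queue=[B,A,G,D,C,E] q_used=0 → run B
t=5: queue=[B,A,G,D,C,E,H] q_used=1 → run B
t=6: queue=[A,G,D,C,E,H,B,F] q_used=0 → run A
t=7: queue=[A,G,D,C,E,H,B,F] q_used=1 → run A
t=8: queue=[G,D,C,E,H,B,F,A] q_used=0 → run G
t=9: queue=[G,D,C,E,H,B,F,A] q_used=1 → run G
t=10: queue=[D,C,E,H,B,F,A,G] q_used=0 → run D
t=11: queue=[D,C,E,H,B,F,A,G] q_used=1 → run D
t=12: queue=[C,E,H,B,F,A,G] q_used=0 → run C
t=13: queue=[E,H,B,F,A,G] q_used=0 → run E
t=14: queue=[E,H,B,F,A,G] q_used=1 → run E
t=15: queue=[H,B,F,A,G,E] q_used=0 → run H
t=16: queue=[H,B,F,A,G,E] q_used=1 → run H
t=17: queue=[B,F,A,G,E,H] q_used=0 → run B
t=18: queue=[B,F,A,G,E,H] q_used=1 → run B
t=19: queue=[F,A,G,E,H] q_used=0 → run F
t=20: queue=[F,A,G,E,H] q_used=1 → run F
t=21: queue=[A,G,E,H,F] q_used=0 → run A
t=22: queue=[A,G,E,H,F] q_used=1 → run A
t=23: queue=[G,E,H,F,A] q_used=0 → run G
t=24: queue=[G,E,H,F,A] q_used=1 → run G
t=25: queue=[E,H,F,A] q_used=0 → run E
t=26: queue=[E,H,F,A] q_used=1 → run E
t=27: queue=[H,F,A,E] q_used=0 → run H
t=28: queue=[H,F,A,E] q_used=1 → run H
t=29: queue=[F,A,E] q_used=0 → run F
t=30: queue=[F,A,E] q_used=1 → run F
t=31: queue=[A,E,F] q_used=0 → run A
t=32: queue=[E,F] q_used=0 → run E
t=33: queue=[E,F] q_used=1 → run E
t=34: queue=[F,E] q_used=0 → run F
t=35: queue=[F,E] q_used=1 → run F
t=36: queue=[E,F] q_used=0 → run E
t=37: queue=[F] q_used=0 → run F
t=38: (idle)
t=39: (idle)
t=40: (idle)
t=41: (idle)
t=42: (idle)
t=43: (idle)

context switches = 21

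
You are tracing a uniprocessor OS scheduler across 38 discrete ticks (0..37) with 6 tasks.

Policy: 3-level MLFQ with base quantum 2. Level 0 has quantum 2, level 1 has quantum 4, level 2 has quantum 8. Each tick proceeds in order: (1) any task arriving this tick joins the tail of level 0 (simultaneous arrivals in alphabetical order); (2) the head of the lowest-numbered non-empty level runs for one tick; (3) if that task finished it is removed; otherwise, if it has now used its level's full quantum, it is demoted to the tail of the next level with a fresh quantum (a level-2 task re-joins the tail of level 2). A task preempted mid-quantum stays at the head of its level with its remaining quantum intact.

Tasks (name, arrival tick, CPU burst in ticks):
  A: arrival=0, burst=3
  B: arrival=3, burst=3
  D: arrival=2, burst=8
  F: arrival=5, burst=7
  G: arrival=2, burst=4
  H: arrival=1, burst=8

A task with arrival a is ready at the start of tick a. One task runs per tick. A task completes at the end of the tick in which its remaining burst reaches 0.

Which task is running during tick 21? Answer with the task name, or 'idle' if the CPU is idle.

t=0: L0/L1/L2 = A/-/- → run A
t=1: L0/L1/L2 = AH/-/- → run A
t=2: L0/L1/L2 = HDG/A/- → run H
t=3: L0/L1/L2 = HDGB/A/- → run H
t=4: L0/L1/L2 = DGB/AH/- → run D
t=5: L0/L1/L2 = DGBF/AH/- → run D
t=6: L0/L1/L2 = GBF/AHD/- → run G
t=7: L0/L1/L2 = GBF/AHD/- → run G
t=8: L0/L1/L2 = BF/AHDG/- → run B
t=9: L0/L1/L2 = BF/AHDG/- → run B
t=10: L0/L1/L2 = F/AHDGB/- → run F
t=11: L0/L1/L2 = F/AHDGB/- → run F
t=12: L0/L1/L2 = -/AHDGBF/- → run A
t=13: L0/L1/L2 = -/HDGBF/- → run H
t=14: L0/L1/L2 = -/HDGBF/- → run H
t=15: L0/L1/L2 = -/HDGBF/- → run H
t=16: L0/L1/L2 = -/HDGBF/- → run H
t=17: L0/L1/L2 = -/DGBF/H → run D
t=18: L0/L1/L2 = -/DGBF/H → run D
t=19: L0/L1/L2 = -/DGBF/H → run D
t=20: L0/L1/L2 = -/DGBF/H → run D
t=21: L0/L1/L2 = -/GBF/HD → run G
t=22: L0/L1/L2 = -/GBF/HD → run G
t=23: L0/L1/L2 = -/BF/HD → run B
t=24: L0/L1/L2 = -/F/HD → run F
t=25: L0/L1/L2 = -/F/HD → run F
t=26: L0/L1/L2 = -/F/HD → run F
t=27: L0/L1/L2 = -/F/HD → run F
t=28: L0/L1/L2 = -/-/HDF → run H
t=29: L0/L1/L2 = -/-/HDF → run H
t=30: L0/L1/L2 = -/-/DF → run D
t=31: L0/L1/L2 = -/-/DF → run D
t=32: L0/L1/L2 = -/-/F → run F
t=33: (idle)
t=34: (idle)
t=35: (idle)
t=36: (idle)
t=37: (idle)

running at tick 21 = G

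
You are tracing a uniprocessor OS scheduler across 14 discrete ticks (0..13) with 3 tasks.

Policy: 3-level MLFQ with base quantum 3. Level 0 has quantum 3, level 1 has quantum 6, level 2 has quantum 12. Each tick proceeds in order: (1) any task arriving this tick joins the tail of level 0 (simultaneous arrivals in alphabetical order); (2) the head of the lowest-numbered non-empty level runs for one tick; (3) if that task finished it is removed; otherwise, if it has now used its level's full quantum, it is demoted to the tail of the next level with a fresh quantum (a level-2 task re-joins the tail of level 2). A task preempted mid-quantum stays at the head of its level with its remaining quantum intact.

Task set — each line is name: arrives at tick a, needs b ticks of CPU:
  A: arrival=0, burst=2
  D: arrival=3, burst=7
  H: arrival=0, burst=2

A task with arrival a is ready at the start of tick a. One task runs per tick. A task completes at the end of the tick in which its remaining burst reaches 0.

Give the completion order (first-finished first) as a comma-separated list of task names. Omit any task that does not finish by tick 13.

completion order = A, H, D

t=0: L0/L1/L2 = AH/-/- → run A
t=1: L0/L1/L2 = AH/-/- → run A
t=2: L0/L1/L2 = H/-/- → run H
t=3: L0/L1/L2 = HD/-/- → run H
t=4: L0/L1/L2 = D/-/- → run D
t=5: L0/L1/L2 = D/-/- → run D
t=6: L0/L1/L2 = D/-/- → run D
t=7: L0/L1/L2 = -/D/- → run D
t=8: L0/L1/L2 = -/D/- → run D
t=9: L0/L1/L2 = -/D/- → run D
t=10: L0/L1/L2 = -/D/- → run D
t=11: (idle)
t=12: (idle)
t=13: (idle)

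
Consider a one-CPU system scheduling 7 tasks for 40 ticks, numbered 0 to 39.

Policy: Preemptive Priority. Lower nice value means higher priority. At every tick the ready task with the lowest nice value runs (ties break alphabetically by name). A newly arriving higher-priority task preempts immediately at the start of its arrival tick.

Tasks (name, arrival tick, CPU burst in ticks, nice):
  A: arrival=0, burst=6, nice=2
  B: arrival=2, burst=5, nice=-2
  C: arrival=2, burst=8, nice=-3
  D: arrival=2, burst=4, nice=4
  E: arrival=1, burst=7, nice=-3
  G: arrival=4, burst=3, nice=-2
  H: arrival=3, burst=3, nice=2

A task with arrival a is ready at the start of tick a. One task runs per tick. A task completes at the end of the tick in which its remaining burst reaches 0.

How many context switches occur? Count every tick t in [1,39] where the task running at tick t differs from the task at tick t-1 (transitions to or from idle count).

t=0: ready={A} → run A
t=1: ready={A,E} → run E
t=2: ready={A,B,C,D,E} → run C
t=3: ready={A,B,C,D,E,H} → run C
t=4: ready={A,B,C,D,E,G,H} → run C
t=5: ready={A,B,C,D,E,G,H} → run C
t=6: ready={A,B,C,D,E,G,H} → run C
t=7: ready={A,B,C,D,E,G,H} → run C
t=8: ready={A,B,C,D,E,G,H} → run C
t=9: ready={A,B,C,D,E,G,H} → run C
t=10: ready={A,B,D,E,G,H} → run E
t=11: ready={A,B,D,E,G,H} → run E
t=12: ready={A,B,D,E,G,H} → run E
t=13: ready={A,B,D,E,G,H} → run E
t=14: ready={A,B,D,E,G,H} → run E
t=15: ready={A,B,D,E,G,H} → run E
t=16: ready={A,B,D,G,H} → run B
t=17: ready={A,B,D,G,H} → run B
t=18: ready={A,B,D,G,H} → run B
t=19: ready={A,B,D,G,H} → run B
t=20: ready={A,B,D,G,H} → run B
t=21: ready={A,D,G,H} → run G
t=22: ready={A,D,G,H} → run G
t=23: ready={A,D,G,H} → run G
t=24: ready={A,D,H} → run A
t=25: ready={A,D,H} → run A
t=26: ready={A,D,H} → run A
t=27: ready={A,D,H} → run A
t=28: ready={A,D,H} → run A
t=29: ready={D,H} → run H
t=30: ready={D,H} → run H
t=31: ready={D,H} → run H
t=32: ready={D} → run D
t=33: ready={D} → run D
t=34: ready={D} → run D
t=35: ready={D} → run D
t=36: (idle)
t=37: (idle)
t=38: (idle)
t=39: (idle)

context switches = 9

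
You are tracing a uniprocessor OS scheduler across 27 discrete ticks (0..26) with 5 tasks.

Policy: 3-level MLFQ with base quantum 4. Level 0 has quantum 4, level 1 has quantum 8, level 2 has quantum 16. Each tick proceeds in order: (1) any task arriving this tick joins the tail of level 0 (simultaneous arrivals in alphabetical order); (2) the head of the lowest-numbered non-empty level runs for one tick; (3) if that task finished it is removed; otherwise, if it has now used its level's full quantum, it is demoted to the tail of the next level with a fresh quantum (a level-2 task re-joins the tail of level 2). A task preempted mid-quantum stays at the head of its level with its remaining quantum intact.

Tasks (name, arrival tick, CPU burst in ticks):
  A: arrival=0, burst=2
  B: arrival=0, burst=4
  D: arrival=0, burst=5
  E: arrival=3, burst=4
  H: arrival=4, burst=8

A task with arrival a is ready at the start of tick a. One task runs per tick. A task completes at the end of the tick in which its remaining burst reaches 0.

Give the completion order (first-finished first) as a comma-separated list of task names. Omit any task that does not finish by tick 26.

completion order = A, B, E, D, H

t=0: L0/L1/L2 = ABD/-/- → run A
t=1: L0/L1/L2 = ABD/-/- → run A
t=2: L0/L1/L2 = BD/-/- → run B
t=3: L0/L1/L2 = BDE/-/- → run B
t=4: L0/L1/L2 = BDEH/-/- → run B
t=5: L0/L1/L2 = BDEH/-/- → run B
t=6: L0/L1/L2 = DEH/-/- → run D
t=7: L0/L1/L2 = DEH/-/- → run D
t=8: L0/L1/L2 = DEH/-/- → run D
t=9: L0/L1/L2 = DEH/-/- → run D
t=10: L0/L1/L2 = EH/D/- → run E
t=11: L0/L1/L2 = EH/D/- → run E
t=12: L0/L1/L2 = EH/D/- → run E
t=13: L0/L1/L2 = EH/D/- → run E
t=14: L0/L1/L2 = H/D/- → run H
t=15: L0/L1/L2 = H/D/- → run H
t=16: L0/L1/L2 = H/D/- → run H
t=17: L0/L1/L2 = H/D/- → run H
t=18: L0/L1/L2 = -/DH/- → run D
t=19: L0/L1/L2 = -/H/- → run H
t=20: L0/L1/L2 = -/H/- → run H
t=21: L0/L1/L2 = -/H/- → run H
t=22: L0/L1/L2 = -/H/- → run H
t=23: (idle)
t=24: (idle)
t=25: (idle)
t=26: (idle)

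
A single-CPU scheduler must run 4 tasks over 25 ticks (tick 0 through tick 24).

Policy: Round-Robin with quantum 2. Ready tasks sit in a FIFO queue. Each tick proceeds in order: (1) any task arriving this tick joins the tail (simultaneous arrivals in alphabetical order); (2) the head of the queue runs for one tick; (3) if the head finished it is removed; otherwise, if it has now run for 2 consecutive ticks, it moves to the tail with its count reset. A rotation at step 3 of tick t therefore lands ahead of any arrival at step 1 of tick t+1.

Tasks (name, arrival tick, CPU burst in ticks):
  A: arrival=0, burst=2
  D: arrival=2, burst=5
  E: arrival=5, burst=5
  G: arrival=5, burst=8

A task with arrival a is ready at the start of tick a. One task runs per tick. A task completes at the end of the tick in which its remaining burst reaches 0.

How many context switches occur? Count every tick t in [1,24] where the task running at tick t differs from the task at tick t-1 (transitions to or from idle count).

context switches = 9

t=0: queue=[A] q_used=0 → run A
t=1: queue=[A] q_used=1 → run A
t=2: queue=[D] q_used=0 → run D
t=3: queue=[D] q_used=1 → run D
t=4: queue=[D] q_used=0 → run D
t=5: queue=[D,E,G] q_used=1 → run D
t=6: queue=[E,G,D] q_used=0 → run E
t=7: queue=[E,G,D] q_used=1 → run E
t=8: queue=[G,D,E] q_used=0 → run G
t=9: queue=[G,D,E] q_used=1 → run G
t=10: queue=[D,E,G] q_used=0 → run D
t=11: queue=[E,G] q_used=0 → run E
t=12: queue=[E,G] q_used=1 → run E
t=13: queue=[G,E] q_used=0 → run G
t=14: queue=[G,E] q_used=1 → run G
t=15: queue=[E,G] q_used=0 → run E
t=16: queue=[G] q_used=0 → run G
t=17: queue=[G] q_used=1 → run G
t=18: queue=[G] q_used=0 → run G
t=19: queue=[G] q_used=1 → run G
t=20: (idle)
t=21: (idle)
t=22: (idle)
t=23: (idle)
t=24: (idle)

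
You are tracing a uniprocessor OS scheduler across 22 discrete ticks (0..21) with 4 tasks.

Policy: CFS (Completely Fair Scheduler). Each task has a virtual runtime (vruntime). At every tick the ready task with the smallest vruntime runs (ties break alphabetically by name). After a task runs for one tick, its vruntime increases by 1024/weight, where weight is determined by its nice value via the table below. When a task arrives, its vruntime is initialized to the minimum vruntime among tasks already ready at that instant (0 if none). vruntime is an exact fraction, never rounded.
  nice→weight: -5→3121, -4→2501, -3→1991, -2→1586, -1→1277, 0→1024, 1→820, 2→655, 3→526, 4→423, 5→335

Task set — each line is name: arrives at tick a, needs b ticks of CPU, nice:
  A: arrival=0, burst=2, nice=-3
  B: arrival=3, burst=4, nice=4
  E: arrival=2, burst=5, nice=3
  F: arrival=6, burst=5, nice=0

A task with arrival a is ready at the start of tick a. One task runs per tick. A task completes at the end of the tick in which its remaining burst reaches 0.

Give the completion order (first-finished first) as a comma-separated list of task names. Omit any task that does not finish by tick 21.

completion order = A, E, F, B

t=0: vr[A=0] → run A
t=1: vr[A=1024/1991] → run A
t=2: vr[E=0] → run E
t=3: vr[B=512/263 E=512/263] → run B
t=4: vr[B=485888/111249 E=512/263] → run E
t=5: vr[B=485888/111249 E=1024/263] → run E
t=6: vr[B=485888/111249 E=1536/263 F=485888/111249] → run B
t=7: vr[B=755200/111249 E=1536/263 F=485888/111249] → run F
t=8: vr[B=755200/111249 E=1536/263 F=597137/111249] → run F
t=9: vr[B=755200/111249 E=1536/263 F=708386/111249] → run E
t=10: vr[B=755200/111249 E=2048/263 F=708386/111249] → run F
t=11: vr[B=755200/111249 E=2048/263 F=819635/111249] → run B
t=12: vr[B=341504/37083 E=2048/263 F=819635/111249] → run F
t=13: vr[B=341504/37083 E=2048/263 F=930884/111249] → run E
t=14: vr[B=341504/37083 F=930884/111249] → run F
t=15: vr[B=341504/37083] → run B
t=16: (idle)
t=17: (idle)
t=18: (idle)
t=19: (idle)
t=20: (idle)
t=21: (idle)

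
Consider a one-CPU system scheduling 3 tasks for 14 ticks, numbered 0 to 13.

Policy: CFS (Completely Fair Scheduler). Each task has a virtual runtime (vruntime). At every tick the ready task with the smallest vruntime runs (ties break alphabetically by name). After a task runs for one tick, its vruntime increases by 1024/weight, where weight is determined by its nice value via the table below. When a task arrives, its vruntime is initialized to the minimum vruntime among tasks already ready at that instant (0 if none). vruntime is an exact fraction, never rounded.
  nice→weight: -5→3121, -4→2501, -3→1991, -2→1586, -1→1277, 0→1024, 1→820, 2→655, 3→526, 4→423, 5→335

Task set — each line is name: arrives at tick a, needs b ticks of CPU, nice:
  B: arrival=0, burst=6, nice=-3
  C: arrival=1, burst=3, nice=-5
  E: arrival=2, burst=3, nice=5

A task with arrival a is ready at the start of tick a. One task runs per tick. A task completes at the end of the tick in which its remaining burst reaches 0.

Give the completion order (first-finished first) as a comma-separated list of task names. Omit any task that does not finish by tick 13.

t=0: vr[B=0] → run B
t=1: vr[B=1024/1991 C=1024/1991] → run B
t=2: vr[B=2048/1991 C=1024/1991 E=1024/1991] → run C
t=3: vr[B=2048/1991 C=5234688/6213911 E=1024/1991] → run E
t=4: vr[B=2048/1991 C=5234688/6213911 E=2381824/666985] → run C
t=5: vr[B=2048/1991 C=7273472/6213911 E=2381824/666985] → run B
t=6: vr[B=3072/1991 C=7273472/6213911 E=2381824/666985] → run C
t=7: vr[B=3072/1991 E=2381824/666985] → run B
t=8: vr[B=4096/1991 E=2381824/666985] → run B
t=9: vr[B=5120/1991 E=2381824/666985] → run B
t=10: vr[E=2381824/666985] → run E
t=11: vr[E=4420608/666985] → run E
t=12: (idle)
t=13: (idle)

completion order = C, B, E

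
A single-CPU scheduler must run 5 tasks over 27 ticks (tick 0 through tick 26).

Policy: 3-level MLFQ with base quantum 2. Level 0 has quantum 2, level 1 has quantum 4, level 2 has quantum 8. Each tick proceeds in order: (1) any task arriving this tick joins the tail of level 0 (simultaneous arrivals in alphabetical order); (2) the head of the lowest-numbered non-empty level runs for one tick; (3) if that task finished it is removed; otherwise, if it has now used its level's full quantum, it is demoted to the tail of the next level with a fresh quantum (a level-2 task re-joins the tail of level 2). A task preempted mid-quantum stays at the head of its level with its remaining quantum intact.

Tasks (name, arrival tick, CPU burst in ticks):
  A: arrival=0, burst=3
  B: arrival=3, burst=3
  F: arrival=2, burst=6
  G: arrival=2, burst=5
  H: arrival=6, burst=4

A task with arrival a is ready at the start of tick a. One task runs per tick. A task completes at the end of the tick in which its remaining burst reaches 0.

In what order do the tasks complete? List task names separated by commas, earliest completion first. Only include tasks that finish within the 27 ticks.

completion order = A, F, G, B, H

t=0: L0/L1/L2 = A/-/- → run A
t=1: L0/L1/L2 = A/-/- → run A
t=2: L0/L1/L2 = FG/A/- → run F
t=3: L0/L1/L2 = FGB/A/- → run F
t=4: L0/L1/L2 = GB/AF/- → run G
t=5: L0/L1/L2 = GB/AF/- → run G
t=6: L0/L1/L2 = BH/AFG/- → run B
t=7: L0/L1/L2 = BH/AFG/- → run B
t=8: L0/L1/L2 = H/AFGB/- → run H
t=9: L0/L1/L2 = H/AFGB/- → run H
t=10: L0/L1/L2 = -/AFGBH/- → run A
t=11: L0/L1/L2 = -/FGBH/- → run F
t=12: L0/L1/L2 = -/FGBH/- → run F
t=13: L0/L1/L2 = -/FGBH/- → run F
t=14: L0/L1/L2 = -/FGBH/- → run F
t=15: L0/L1/L2 = -/GBH/- → run G
t=16: L0/L1/L2 = -/GBH/- → run G
t=17: L0/L1/L2 = -/GBH/- → run G
t=18: L0/L1/L2 = -/BH/- → run B
t=19: L0/L1/L2 = -/H/- → run H
t=20: L0/L1/L2 = -/H/- → run H
t=21: (idle)
t=22: (idle)
t=23: (idle)
t=24: (idle)
t=25: (idle)
t=26: (idle)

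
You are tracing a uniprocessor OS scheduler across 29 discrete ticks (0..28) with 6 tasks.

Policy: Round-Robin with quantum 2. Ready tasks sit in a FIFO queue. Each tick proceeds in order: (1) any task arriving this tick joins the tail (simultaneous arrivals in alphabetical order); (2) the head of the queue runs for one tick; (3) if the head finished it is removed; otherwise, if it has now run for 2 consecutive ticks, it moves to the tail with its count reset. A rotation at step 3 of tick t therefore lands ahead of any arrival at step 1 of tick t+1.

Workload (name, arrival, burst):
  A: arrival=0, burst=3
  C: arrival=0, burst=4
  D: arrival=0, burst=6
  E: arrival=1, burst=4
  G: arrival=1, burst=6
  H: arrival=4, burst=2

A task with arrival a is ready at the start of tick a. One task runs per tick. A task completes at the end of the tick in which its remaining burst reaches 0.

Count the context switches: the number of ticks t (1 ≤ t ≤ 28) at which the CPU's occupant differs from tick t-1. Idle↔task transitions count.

t=0: queue=[A,C,D] q_used=0 → run A
t=1: queue=[A,C,D,E,G] q_used=1 → run A
t=2: queue=[C,D,E,G,A] q_used=0 → run C
t=3: queue=[C,D,E,G,A] q_used=1 → run C
t=4: queue=[D,E,G,A,C,H] q_used=0 → run D
t=5: queue=[D,E,G,A,C,H] q_used=1 → run D
t=6: queue=[E,G,A,C,H,D] q_used=0 → run E
t=7: queue=[E,G,A,C,H,D] q_used=1 → run E
t=8: queue=[G,A,C,H,D,E] q_used=0 → run G
t=9: queue=[G,A,C,H,D,E] q_used=1 → run G
t=10: queue=[A,C,H,D,E,G] q_used=0 → run A
t=11: queue=[C,H,D,E,G] q_used=0 → run C
t=12: queue=[C,H,D,E,G] q_used=1 → run C
t=13: queue=[H,D,E,G] q_used=0 → run H
t=14: queue=[H,D,E,G] q_used=1 → run H
t=15: queue=[D,E,G] q_used=0 → run D
t=16: queue=[D,E,G] q_used=1 → run D
t=17: queue=[E,G,D] q_used=0 → run E
t=18: queue=[E,G,D] q_used=1 → run E
t=19: queue=[G,D] q_used=0 → run G
t=20: queue=[G,D] q_used=1 → run G
t=21: queue=[D,G] q_used=0 → run D
t=22: queue=[D,G] q_used=1 → run D
t=23: queue=[G] q_used=0 → run G
t=24: queue=[G] q_used=1 → run G
t=25: (idle)
t=26: (idle)
t=27: (idle)
t=28: (idle)

context switches = 13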